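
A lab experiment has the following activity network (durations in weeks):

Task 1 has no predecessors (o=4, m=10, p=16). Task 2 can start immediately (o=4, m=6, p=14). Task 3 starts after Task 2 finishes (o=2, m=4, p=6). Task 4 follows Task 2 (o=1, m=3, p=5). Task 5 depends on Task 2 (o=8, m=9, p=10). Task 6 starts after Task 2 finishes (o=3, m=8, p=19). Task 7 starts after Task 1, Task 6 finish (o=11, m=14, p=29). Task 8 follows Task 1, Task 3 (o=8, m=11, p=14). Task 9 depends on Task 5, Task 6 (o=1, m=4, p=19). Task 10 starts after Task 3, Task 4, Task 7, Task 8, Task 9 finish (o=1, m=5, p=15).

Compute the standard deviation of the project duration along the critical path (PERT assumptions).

4.93 weeks

te_Task 1 = (4 + 4·10 + 16)/6 = 60/6 = 10; σ²_Task 1 = ((16−4)/6)² = 4.000
te_Task 2 = (4 + 4·6 + 14)/6 = 42/6 = 7; σ²_Task 2 = ((14−4)/6)² = 2.778
te_Task 3 = (2 + 4·4 + 6)/6 = 24/6 = 4; σ²_Task 3 = ((6−2)/6)² = 0.444
te_Task 4 = (1 + 4·3 + 5)/6 = 18/6 = 3; σ²_Task 4 = ((5−1)/6)² = 0.444
te_Task 5 = (8 + 4·9 + 10)/6 = 54/6 = 9; σ²_Task 5 = ((10−8)/6)² = 0.111
te_Task 6 = (3 + 4·8 + 19)/6 = 54/6 = 9; σ²_Task 6 = ((19−3)/6)² = 7.111
te_Task 7 = (11 + 4·14 + 29)/6 = 96/6 = 16; σ²_Task 7 = ((29−11)/6)² = 9.000
te_Task 8 = (8 + 4·11 + 14)/6 = 66/6 = 11; σ²_Task 8 = ((14−8)/6)² = 1.000
te_Task 9 = (1 + 4·4 + 19)/6 = 36/6 = 6; σ²_Task 9 = ((19−1)/6)² = 9.000
te_Task 10 = (1 + 4·5 + 15)/6 = 36/6 = 6; σ²_Task 10 = ((15−1)/6)² = 5.444

Forward pass:
ES_Task 1 = 0; EF_Task 1 = 10
ES_Task 2 = 0; EF_Task 2 = 7
ES_Task 3 = 7; EF_Task 3 = 7+4 = 11
ES_Task 4 = 7; EF_Task 4 = 7+3 = 10
ES_Task 5 = 7; EF_Task 5 = 7+9 = 16
ES_Task 6 = 7; EF_Task 6 = 7+9 = 16
ES_Task 7 = max(EF_Task 1=10, EF_Task 6=16) = 16; EF_Task 7 = 16+16 = 32
ES_Task 8 = max(EF_Task 1=10, EF_Task 3=11) = 11; EF_Task 8 = 11+11 = 22
ES_Task 9 = max(EF_Task 5=16, EF_Task 6=16) = 16; EF_Task 9 = 16+6 = 22
ES_Task 10 = max(EF_Task 3=11, EF_Task 4=10, EF_Task 7=32, EF_Task 8=22, EF_Task 9=22) = 32; EF_Task 10 = 32+6 = 38
Expected project duration μ = 38 weeks. Critical path: Task 2 → Task 6 → Task 7 → Task 10.

Variance along critical path = 2.778 + 7.111 + 9.000 + 5.444 = 24.333
σ = √24.333 = 4.933 weeks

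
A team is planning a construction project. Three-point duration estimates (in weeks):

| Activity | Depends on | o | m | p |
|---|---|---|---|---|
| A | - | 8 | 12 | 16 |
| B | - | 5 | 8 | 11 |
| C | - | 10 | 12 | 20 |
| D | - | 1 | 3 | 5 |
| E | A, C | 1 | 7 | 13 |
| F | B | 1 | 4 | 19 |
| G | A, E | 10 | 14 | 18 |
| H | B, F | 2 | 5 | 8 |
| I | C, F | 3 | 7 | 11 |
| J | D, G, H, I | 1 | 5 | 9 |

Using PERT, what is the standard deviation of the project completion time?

3.21 weeks

te_A = (8 + 4·12 + 16)/6 = 72/6 = 12; σ²_A = ((16−8)/6)² = 1.778
te_B = (5 + 4·8 + 11)/6 = 48/6 = 8; σ²_B = ((11−5)/6)² = 1.000
te_C = (10 + 4·12 + 20)/6 = 78/6 = 13; σ²_C = ((20−10)/6)² = 2.778
te_D = (1 + 4·3 + 5)/6 = 18/6 = 3; σ²_D = ((5−1)/6)² = 0.444
te_E = (1 + 4·7 + 13)/6 = 42/6 = 7; σ²_E = ((13−1)/6)² = 4.000
te_F = (1 + 4·4 + 19)/6 = 36/6 = 6; σ²_F = ((19−1)/6)² = 9.000
te_G = (10 + 4·14 + 18)/6 = 84/6 = 14; σ²_G = ((18−10)/6)² = 1.778
te_H = (2 + 4·5 + 8)/6 = 30/6 = 5; σ²_H = ((8−2)/6)² = 1.000
te_I = (3 + 4·7 + 11)/6 = 42/6 = 7; σ²_I = ((11−3)/6)² = 1.778
te_J = (1 + 4·5 + 9)/6 = 30/6 = 5; σ²_J = ((9−1)/6)² = 1.778

Forward pass:
ES_A = 0; EF_A = 12
ES_B = 0; EF_B = 8
ES_C = 0; EF_C = 13
ES_D = 0; EF_D = 3
ES_E = max(EF_A=12, EF_C=13) = 13; EF_E = 13+7 = 20
ES_F = 8; EF_F = 8+6 = 14
ES_G = max(EF_A=12, EF_E=20) = 20; EF_G = 20+14 = 34
ES_H = max(EF_B=8, EF_F=14) = 14; EF_H = 14+5 = 19
ES_I = max(EF_C=13, EF_F=14) = 14; EF_I = 14+7 = 21
ES_J = max(EF_D=3, EF_G=34, EF_H=19, EF_I=21) = 34; EF_J = 34+5 = 39
Expected project duration μ = 39 weeks. Critical path: C → E → G → J.

Variance along critical path = 2.778 + 4.000 + 1.778 + 1.778 = 10.333
σ = √10.333 = 3.215 weeks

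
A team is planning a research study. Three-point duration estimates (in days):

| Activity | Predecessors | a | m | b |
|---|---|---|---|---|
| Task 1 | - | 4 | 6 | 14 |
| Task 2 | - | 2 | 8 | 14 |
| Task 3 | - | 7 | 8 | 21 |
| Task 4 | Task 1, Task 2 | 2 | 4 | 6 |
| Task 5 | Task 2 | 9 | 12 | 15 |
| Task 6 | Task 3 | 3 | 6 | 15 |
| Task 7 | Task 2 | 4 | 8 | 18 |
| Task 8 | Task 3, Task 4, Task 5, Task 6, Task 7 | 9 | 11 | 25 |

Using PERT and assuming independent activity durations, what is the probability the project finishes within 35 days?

te_Task 1 = (4 + 4·6 + 14)/6 = 42/6 = 7; σ²_Task 1 = ((14−4)/6)² = 2.778
te_Task 2 = (2 + 4·8 + 14)/6 = 48/6 = 8; σ²_Task 2 = ((14−2)/6)² = 4.000
te_Task 3 = (7 + 4·8 + 21)/6 = 60/6 = 10; σ²_Task 3 = ((21−7)/6)² = 5.444
te_Task 4 = (2 + 4·4 + 6)/6 = 24/6 = 4; σ²_Task 4 = ((6−2)/6)² = 0.444
te_Task 5 = (9 + 4·12 + 15)/6 = 72/6 = 12; σ²_Task 5 = ((15−9)/6)² = 1.000
te_Task 6 = (3 + 4·6 + 15)/6 = 42/6 = 7; σ²_Task 6 = ((15−3)/6)² = 4.000
te_Task 7 = (4 + 4·8 + 18)/6 = 54/6 = 9; σ²_Task 7 = ((18−4)/6)² = 5.444
te_Task 8 = (9 + 4·11 + 25)/6 = 78/6 = 13; σ²_Task 8 = ((25−9)/6)² = 7.111

Forward pass:
ES_Task 1 = 0; EF_Task 1 = 7
ES_Task 2 = 0; EF_Task 2 = 8
ES_Task 3 = 0; EF_Task 3 = 10
ES_Task 4 = max(EF_Task 1=7, EF_Task 2=8) = 8; EF_Task 4 = 8+4 = 12
ES_Task 5 = 8; EF_Task 5 = 8+12 = 20
ES_Task 6 = 10; EF_Task 6 = 10+7 = 17
ES_Task 7 = 8; EF_Task 7 = 8+9 = 17
ES_Task 8 = max(EF_Task 3=10, EF_Task 4=12, EF_Task 5=20, EF_Task 6=17, EF_Task 7=17) = 20; EF_Task 8 = 20+13 = 33
Expected project duration μ = 33 days. Critical path: Task 2 → Task 5 → Task 8.

Variance along critical path = 4.000 + 1.000 + 7.111 = 12.111; σ = √12.111 = 3.480 days.
Z = (35 − 33) / 3.480 = 0.575
P(T ≤ 35) = Φ(0.575) ≈ 0.717

0.717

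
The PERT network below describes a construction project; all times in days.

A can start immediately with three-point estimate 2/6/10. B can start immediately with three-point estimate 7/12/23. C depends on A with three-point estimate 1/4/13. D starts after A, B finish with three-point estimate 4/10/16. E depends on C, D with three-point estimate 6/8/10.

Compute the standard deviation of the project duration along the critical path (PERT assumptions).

te_A = (2 + 4·6 + 10)/6 = 36/6 = 6; σ²_A = ((10−2)/6)² = 1.778
te_B = (7 + 4·12 + 23)/6 = 78/6 = 13; σ²_B = ((23−7)/6)² = 7.111
te_C = (1 + 4·4 + 13)/6 = 30/6 = 5; σ²_C = ((13−1)/6)² = 4.000
te_D = (4 + 4·10 + 16)/6 = 60/6 = 10; σ²_D = ((16−4)/6)² = 4.000
te_E = (6 + 4·8 + 10)/6 = 48/6 = 8; σ²_E = ((10−6)/6)² = 0.444

Forward pass:
ES_A = 0; EF_A = 6
ES_B = 0; EF_B = 13
ES_C = 6; EF_C = 6+5 = 11
ES_D = max(EF_A=6, EF_B=13) = 13; EF_D = 13+10 = 23
ES_E = max(EF_C=11, EF_D=23) = 23; EF_E = 23+8 = 31
Expected project duration μ = 31 days. Critical path: B → D → E.

Variance along critical path = 7.111 + 4.000 + 0.444 = 11.556
σ = √11.556 = 3.399 days

3.40 days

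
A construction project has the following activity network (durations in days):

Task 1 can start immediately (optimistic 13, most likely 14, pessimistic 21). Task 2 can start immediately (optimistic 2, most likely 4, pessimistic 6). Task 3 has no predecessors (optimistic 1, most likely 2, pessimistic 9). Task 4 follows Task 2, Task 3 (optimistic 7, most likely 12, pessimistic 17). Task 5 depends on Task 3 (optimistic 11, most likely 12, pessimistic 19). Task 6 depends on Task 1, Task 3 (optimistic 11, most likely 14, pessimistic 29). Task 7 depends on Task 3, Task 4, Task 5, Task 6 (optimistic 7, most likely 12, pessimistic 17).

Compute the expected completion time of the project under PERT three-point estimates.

te_Task 1 = (13 + 4·14 + 21)/6 = 90/6 = 15
te_Task 2 = (2 + 4·4 + 6)/6 = 24/6 = 4
te_Task 3 = (1 + 4·2 + 9)/6 = 18/6 = 3
te_Task 4 = (7 + 4·12 + 17)/6 = 72/6 = 12
te_Task 5 = (11 + 4·12 + 19)/6 = 78/6 = 13
te_Task 6 = (11 + 4·14 + 29)/6 = 96/6 = 16
te_Task 7 = (7 + 4·12 + 17)/6 = 72/6 = 12

Forward pass:
ES_Task 1 = 0; EF_Task 1 = 15
ES_Task 2 = 0; EF_Task 2 = 4
ES_Task 3 = 0; EF_Task 3 = 3
ES_Task 4 = max(EF_Task 2=4, EF_Task 3=3) = 4; EF_Task 4 = 4+12 = 16
ES_Task 5 = 3; EF_Task 5 = 3+13 = 16
ES_Task 6 = max(EF_Task 1=15, EF_Task 3=3) = 15; EF_Task 6 = 15+16 = 31
ES_Task 7 = max(EF_Task 3=3, EF_Task 4=16, EF_Task 5=16, EF_Task 6=31) = 31; EF_Task 7 = 31+12 = 43
Expected project duration μ = 43 days. Critical path: Task 1 → Task 6 → Task 7.

43 days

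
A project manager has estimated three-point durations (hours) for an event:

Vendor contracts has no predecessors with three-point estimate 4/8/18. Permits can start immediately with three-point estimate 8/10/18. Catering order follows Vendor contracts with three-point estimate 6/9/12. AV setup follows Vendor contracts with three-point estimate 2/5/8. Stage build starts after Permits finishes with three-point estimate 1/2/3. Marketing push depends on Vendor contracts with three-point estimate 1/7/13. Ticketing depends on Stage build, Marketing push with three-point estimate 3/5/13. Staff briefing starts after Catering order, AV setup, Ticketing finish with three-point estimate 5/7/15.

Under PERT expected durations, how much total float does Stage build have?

te_Vendor contracts = (4 + 4·8 + 18)/6 = 54/6 = 9
te_Permits = (8 + 4·10 + 18)/6 = 66/6 = 11
te_Catering order = (6 + 4·9 + 12)/6 = 54/6 = 9
te_AV setup = (2 + 4·5 + 8)/6 = 30/6 = 5
te_Stage build = (1 + 4·2 + 3)/6 = 12/6 = 2
te_Marketing push = (1 + 4·7 + 13)/6 = 42/6 = 7
te_Ticketing = (3 + 4·5 + 13)/6 = 36/6 = 6
te_Staff briefing = (5 + 4·7 + 15)/6 = 48/6 = 8

Forward pass:
ES_Vendor contracts = 0; EF_Vendor contracts = 9
ES_Permits = 0; EF_Permits = 11
ES_Catering order = 9; EF_Catering order = 9+9 = 18
ES_AV setup = 9; EF_AV setup = 9+5 = 14
ES_Stage build = 11; EF_Stage build = 11+2 = 13
ES_Marketing push = 9; EF_Marketing push = 9+7 = 16
ES_Ticketing = max(EF_Stage build=13, EF_Marketing push=16) = 16; EF_Ticketing = 16+6 = 22
ES_Staff briefing = max(EF_Catering order=18, EF_AV setup=14, EF_Ticketing=22) = 22; EF_Staff briefing = 22+8 = 30
Expected project duration μ = 30 hours. Critical path: Vendor contracts → Marketing push → Ticketing → Staff briefing.

Backward pass:
LF_Staff briefing = 30; LS_Staff briefing = 30−8 = 22
LF_Ticketing = LS_Staff briefing = 22; LS_Ticketing = 22−6 = 16
LF_Marketing push = LS_Ticketing = 16; LS_Marketing push = 16−7 = 9
LF_Stage build = LS_Ticketing = 16; LS_Stage build = 16−2 = 14
LF_AV setup = LS_Staff briefing = 22; LS_AV setup = 22−5 = 17
LF_Catering order = LS_Staff briefing = 22; LS_Catering order = 22−9 = 13
LF_Permits = LS_Stage build = 14; LS_Permits = 14−11 = 3
LF_Vendor contracts = min(LS_Catering order=13, LS_AV setup=17, LS_Marketing push=9) = 9; LS_Vendor contracts = 9−9 = 0
Slack_Stage build = LS_Stage build − ES_Stage build = 14 − 11 = 3

3 hours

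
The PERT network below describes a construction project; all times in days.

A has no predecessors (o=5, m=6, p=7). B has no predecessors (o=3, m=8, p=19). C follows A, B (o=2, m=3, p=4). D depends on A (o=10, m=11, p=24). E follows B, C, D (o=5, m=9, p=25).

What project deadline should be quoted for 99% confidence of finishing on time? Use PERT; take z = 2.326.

te_A = (5 + 4·6 + 7)/6 = 36/6 = 6; σ²_A = ((7−5)/6)² = 0.111
te_B = (3 + 4·8 + 19)/6 = 54/6 = 9; σ²_B = ((19−3)/6)² = 7.111
te_C = (2 + 4·3 + 4)/6 = 18/6 = 3; σ²_C = ((4−2)/6)² = 0.111
te_D = (10 + 4·11 + 24)/6 = 78/6 = 13; σ²_D = ((24−10)/6)² = 5.444
te_E = (5 + 4·9 + 25)/6 = 66/6 = 11; σ²_E = ((25−5)/6)² = 11.111

Forward pass:
ES_A = 0; EF_A = 6
ES_B = 0; EF_B = 9
ES_C = max(EF_A=6, EF_B=9) = 9; EF_C = 9+3 = 12
ES_D = 6; EF_D = 6+13 = 19
ES_E = max(EF_B=9, EF_C=12, EF_D=19) = 19; EF_E = 19+11 = 30
Expected project duration μ = 30 days. Critical path: A → D → E.

Variance along critical path = 0.111 + 5.444 + 11.111 = 16.667; σ = 4.082 days.
D = μ + z·σ = 30 + 2.326·4.082 = 39.5 days

39.5 days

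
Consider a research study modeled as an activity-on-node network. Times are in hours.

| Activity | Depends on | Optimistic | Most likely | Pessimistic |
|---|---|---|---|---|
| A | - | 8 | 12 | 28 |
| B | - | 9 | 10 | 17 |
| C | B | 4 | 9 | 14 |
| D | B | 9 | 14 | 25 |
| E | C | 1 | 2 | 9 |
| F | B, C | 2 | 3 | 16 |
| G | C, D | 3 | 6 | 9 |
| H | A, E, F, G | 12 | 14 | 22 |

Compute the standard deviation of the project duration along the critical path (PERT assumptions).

te_A = (8 + 4·12 + 28)/6 = 84/6 = 14; σ²_A = ((28−8)/6)² = 11.111
te_B = (9 + 4·10 + 17)/6 = 66/6 = 11; σ²_B = ((17−9)/6)² = 1.778
te_C = (4 + 4·9 + 14)/6 = 54/6 = 9; σ²_C = ((14−4)/6)² = 2.778
te_D = (9 + 4·14 + 25)/6 = 90/6 = 15; σ²_D = ((25−9)/6)² = 7.111
te_E = (1 + 4·2 + 9)/6 = 18/6 = 3; σ²_E = ((9−1)/6)² = 1.778
te_F = (2 + 4·3 + 16)/6 = 30/6 = 5; σ²_F = ((16−2)/6)² = 5.444
te_G = (3 + 4·6 + 9)/6 = 36/6 = 6; σ²_G = ((9−3)/6)² = 1.000
te_H = (12 + 4·14 + 22)/6 = 90/6 = 15; σ²_H = ((22−12)/6)² = 2.778

Forward pass:
ES_A = 0; EF_A = 14
ES_B = 0; EF_B = 11
ES_C = 11; EF_C = 11+9 = 20
ES_D = 11; EF_D = 11+15 = 26
ES_E = 20; EF_E = 20+3 = 23
ES_F = max(EF_B=11, EF_C=20) = 20; EF_F = 20+5 = 25
ES_G = max(EF_C=20, EF_D=26) = 26; EF_G = 26+6 = 32
ES_H = max(EF_A=14, EF_E=23, EF_F=25, EF_G=32) = 32; EF_H = 32+15 = 47
Expected project duration μ = 47 hours. Critical path: B → D → G → H.

Variance along critical path = 1.778 + 7.111 + 1.000 + 2.778 = 12.667
σ = √12.667 = 3.559 hours

3.56 hours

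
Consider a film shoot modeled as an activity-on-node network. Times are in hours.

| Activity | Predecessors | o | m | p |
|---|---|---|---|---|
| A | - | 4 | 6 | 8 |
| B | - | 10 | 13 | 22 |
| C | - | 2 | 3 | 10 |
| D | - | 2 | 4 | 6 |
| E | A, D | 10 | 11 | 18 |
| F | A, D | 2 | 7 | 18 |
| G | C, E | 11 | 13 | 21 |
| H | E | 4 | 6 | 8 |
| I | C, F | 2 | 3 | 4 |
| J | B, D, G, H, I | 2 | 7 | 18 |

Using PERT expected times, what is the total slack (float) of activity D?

2 hours

te_A = (4 + 4·6 + 8)/6 = 36/6 = 6
te_B = (10 + 4·13 + 22)/6 = 84/6 = 14
te_C = (2 + 4·3 + 10)/6 = 24/6 = 4
te_D = (2 + 4·4 + 6)/6 = 24/6 = 4
te_E = (10 + 4·11 + 18)/6 = 72/6 = 12
te_F = (2 + 4·7 + 18)/6 = 48/6 = 8
te_G = (11 + 4·13 + 21)/6 = 84/6 = 14
te_H = (4 + 4·6 + 8)/6 = 36/6 = 6
te_I = (2 + 4·3 + 4)/6 = 18/6 = 3
te_J = (2 + 4·7 + 18)/6 = 48/6 = 8

Forward pass:
ES_A = 0; EF_A = 6
ES_B = 0; EF_B = 14
ES_C = 0; EF_C = 4
ES_D = 0; EF_D = 4
ES_E = max(EF_A=6, EF_D=4) = 6; EF_E = 6+12 = 18
ES_F = max(EF_A=6, EF_D=4) = 6; EF_F = 6+8 = 14
ES_G = max(EF_C=4, EF_E=18) = 18; EF_G = 18+14 = 32
ES_H = 18; EF_H = 18+6 = 24
ES_I = max(EF_C=4, EF_F=14) = 14; EF_I = 14+3 = 17
ES_J = max(EF_B=14, EF_D=4, EF_G=32, EF_H=24, EF_I=17) = 32; EF_J = 32+8 = 40
Expected project duration μ = 40 hours. Critical path: A → E → G → J.

Backward pass:
LF_J = 40; LS_J = 40−8 = 32
LF_I = LS_J = 32; LS_I = 32−3 = 29
LF_H = LS_J = 32; LS_H = 32−6 = 26
LF_G = LS_J = 32; LS_G = 32−14 = 18
LF_F = LS_I = 29; LS_F = 29−8 = 21
LF_E = min(LS_G=18, LS_H=26) = 18; LS_E = 18−12 = 6
LF_D = min(LS_E=6, LS_F=21, LS_J=32) = 6; LS_D = 6−4 = 2
LF_C = min(LS_G=18, LS_I=29) = 18; LS_C = 18−4 = 14
LF_B = LS_J = 32; LS_B = 32−14 = 18
LF_A = min(LS_E=6, LS_F=21) = 6; LS_A = 6−6 = 0
Slack_D = LS_D − ES_D = 2 − 0 = 2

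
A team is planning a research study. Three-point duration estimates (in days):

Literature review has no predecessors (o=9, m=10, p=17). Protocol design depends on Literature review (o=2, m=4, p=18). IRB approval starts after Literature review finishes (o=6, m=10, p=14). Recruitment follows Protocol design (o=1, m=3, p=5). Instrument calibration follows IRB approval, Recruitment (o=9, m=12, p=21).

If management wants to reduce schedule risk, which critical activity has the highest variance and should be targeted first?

te_Literature review = (9 + 4·10 + 17)/6 = 66/6 = 11; σ²_Literature review = ((17−9)/6)² = 1.778
te_Protocol design = (2 + 4·4 + 18)/6 = 36/6 = 6; σ²_Protocol design = ((18−2)/6)² = 7.111
te_IRB approval = (6 + 4·10 + 14)/6 = 60/6 = 10; σ²_IRB approval = ((14−6)/6)² = 1.778
te_Recruitment = (1 + 4·3 + 5)/6 = 18/6 = 3; σ²_Recruitment = ((5−1)/6)² = 0.444
te_Instrument calibration = (9 + 4·12 + 21)/6 = 78/6 = 13; σ²_Instrument calibration = ((21−9)/6)² = 4.000

Forward pass:
ES_Literature review = 0; EF_Literature review = 11
ES_Protocol design = 11; EF_Protocol design = 11+6 = 17
ES_IRB approval = 11; EF_IRB approval = 11+10 = 21
ES_Recruitment = 17; EF_Recruitment = 17+3 = 20
ES_Instrument calibration = max(EF_IRB approval=21, EF_Recruitment=20) = 21; EF_Instrument calibration = 21+13 = 34
Expected project duration μ = 34 days. Critical path: Literature review → IRB approval → Instrument calibration.

Variances on critical path: σ²_Literature review=1.778, σ²_IRB approval=1.778, σ²_Instrument calibration=4.000.
Largest is σ²_Instrument calibration = 4.000.

Instrument calibration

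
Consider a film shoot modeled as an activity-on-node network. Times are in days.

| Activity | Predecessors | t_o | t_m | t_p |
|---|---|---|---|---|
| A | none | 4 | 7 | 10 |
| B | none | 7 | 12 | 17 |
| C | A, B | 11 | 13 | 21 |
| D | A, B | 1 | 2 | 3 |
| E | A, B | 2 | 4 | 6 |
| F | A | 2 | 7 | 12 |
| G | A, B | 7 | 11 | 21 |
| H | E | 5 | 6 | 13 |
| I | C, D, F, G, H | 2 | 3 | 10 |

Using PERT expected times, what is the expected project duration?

te_A = (4 + 4·7 + 10)/6 = 42/6 = 7
te_B = (7 + 4·12 + 17)/6 = 72/6 = 12
te_C = (11 + 4·13 + 21)/6 = 84/6 = 14
te_D = (1 + 4·2 + 3)/6 = 12/6 = 2
te_E = (2 + 4·4 + 6)/6 = 24/6 = 4
te_F = (2 + 4·7 + 12)/6 = 42/6 = 7
te_G = (7 + 4·11 + 21)/6 = 72/6 = 12
te_H = (5 + 4·6 + 13)/6 = 42/6 = 7
te_I = (2 + 4·3 + 10)/6 = 24/6 = 4

Forward pass:
ES_A = 0; EF_A = 7
ES_B = 0; EF_B = 12
ES_C = max(EF_A=7, EF_B=12) = 12; EF_C = 12+14 = 26
ES_D = max(EF_A=7, EF_B=12) = 12; EF_D = 12+2 = 14
ES_E = max(EF_A=7, EF_B=12) = 12; EF_E = 12+4 = 16
ES_F = 7; EF_F = 7+7 = 14
ES_G = max(EF_A=7, EF_B=12) = 12; EF_G = 12+12 = 24
ES_H = 16; EF_H = 16+7 = 23
ES_I = max(EF_C=26, EF_D=14, EF_F=14, EF_G=24, EF_H=23) = 26; EF_I = 26+4 = 30
Expected project duration μ = 30 days. Critical path: B → C → I.

30 days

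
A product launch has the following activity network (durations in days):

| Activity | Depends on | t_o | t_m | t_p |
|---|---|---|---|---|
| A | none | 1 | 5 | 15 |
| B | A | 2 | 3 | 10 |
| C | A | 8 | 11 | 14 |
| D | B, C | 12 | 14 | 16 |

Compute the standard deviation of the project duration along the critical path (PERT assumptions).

te_A = (1 + 4·5 + 15)/6 = 36/6 = 6; σ²_A = ((15−1)/6)² = 5.444
te_B = (2 + 4·3 + 10)/6 = 24/6 = 4; σ²_B = ((10−2)/6)² = 1.778
te_C = (8 + 4·11 + 14)/6 = 66/6 = 11; σ²_C = ((14−8)/6)² = 1.000
te_D = (12 + 4·14 + 16)/6 = 84/6 = 14; σ²_D = ((16−12)/6)² = 0.444

Forward pass:
ES_A = 0; EF_A = 6
ES_B = 6; EF_B = 6+4 = 10
ES_C = 6; EF_C = 6+11 = 17
ES_D = max(EF_B=10, EF_C=17) = 17; EF_D = 17+14 = 31
Expected project duration μ = 31 days. Critical path: A → C → D.

Variance along critical path = 5.444 + 1.000 + 0.444 = 6.889
σ = √6.889 = 2.625 days

2.62 days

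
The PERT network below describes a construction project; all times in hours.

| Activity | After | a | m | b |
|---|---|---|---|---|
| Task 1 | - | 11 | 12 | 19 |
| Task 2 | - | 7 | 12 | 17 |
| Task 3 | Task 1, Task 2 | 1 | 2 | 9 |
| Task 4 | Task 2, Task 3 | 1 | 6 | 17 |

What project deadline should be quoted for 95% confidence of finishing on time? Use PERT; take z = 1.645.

28.4 hours

te_Task 1 = (11 + 4·12 + 19)/6 = 78/6 = 13; σ²_Task 1 = ((19−11)/6)² = 1.778
te_Task 2 = (7 + 4·12 + 17)/6 = 72/6 = 12; σ²_Task 2 = ((17−7)/6)² = 2.778
te_Task 3 = (1 + 4·2 + 9)/6 = 18/6 = 3; σ²_Task 3 = ((9−1)/6)² = 1.778
te_Task 4 = (1 + 4·6 + 17)/6 = 42/6 = 7; σ²_Task 4 = ((17−1)/6)² = 7.111

Forward pass:
ES_Task 1 = 0; EF_Task 1 = 13
ES_Task 2 = 0; EF_Task 2 = 12
ES_Task 3 = max(EF_Task 1=13, EF_Task 2=12) = 13; EF_Task 3 = 13+3 = 16
ES_Task 4 = max(EF_Task 2=12, EF_Task 3=16) = 16; EF_Task 4 = 16+7 = 23
Expected project duration μ = 23 hours. Critical path: Task 1 → Task 3 → Task 4.

Variance along critical path = 1.778 + 1.778 + 7.111 = 10.667; σ = 3.266 hours.
D = μ + z·σ = 23 + 1.645·3.266 = 28.4 hours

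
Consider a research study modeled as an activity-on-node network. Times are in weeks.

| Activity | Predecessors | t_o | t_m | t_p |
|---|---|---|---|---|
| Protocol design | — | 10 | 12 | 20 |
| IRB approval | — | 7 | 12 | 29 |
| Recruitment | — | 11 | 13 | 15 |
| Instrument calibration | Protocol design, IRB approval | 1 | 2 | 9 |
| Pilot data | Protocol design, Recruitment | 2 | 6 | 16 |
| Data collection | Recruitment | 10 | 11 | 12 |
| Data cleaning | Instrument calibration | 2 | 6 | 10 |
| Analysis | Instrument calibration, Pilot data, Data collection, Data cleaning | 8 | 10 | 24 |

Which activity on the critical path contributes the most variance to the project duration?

Analysis

te_Protocol design = (10 + 4·12 + 20)/6 = 78/6 = 13; σ²_Protocol design = ((20−10)/6)² = 2.778
te_IRB approval = (7 + 4·12 + 29)/6 = 84/6 = 14; σ²_IRB approval = ((29−7)/6)² = 13.444
te_Recruitment = (11 + 4·13 + 15)/6 = 78/6 = 13; σ²_Recruitment = ((15−11)/6)² = 0.444
te_Instrument calibration = (1 + 4·2 + 9)/6 = 18/6 = 3; σ²_Instrument calibration = ((9−1)/6)² = 1.778
te_Pilot data = (2 + 4·6 + 16)/6 = 42/6 = 7; σ²_Pilot data = ((16−2)/6)² = 5.444
te_Data collection = (10 + 4·11 + 12)/6 = 66/6 = 11; σ²_Data collection = ((12−10)/6)² = 0.111
te_Data cleaning = (2 + 4·6 + 10)/6 = 36/6 = 6; σ²_Data cleaning = ((10−2)/6)² = 1.778
te_Analysis = (8 + 4·10 + 24)/6 = 72/6 = 12; σ²_Analysis = ((24−8)/6)² = 7.111

Forward pass:
ES_Protocol design = 0; EF_Protocol design = 13
ES_IRB approval = 0; EF_IRB approval = 14
ES_Recruitment = 0; EF_Recruitment = 13
ES_Instrument calibration = max(EF_Protocol design=13, EF_IRB approval=14) = 14; EF_Instrument calibration = 14+3 = 17
ES_Pilot data = max(EF_Protocol design=13, EF_Recruitment=13) = 13; EF_Pilot data = 13+7 = 20
ES_Data collection = 13; EF_Data collection = 13+11 = 24
ES_Data cleaning = 17; EF_Data cleaning = 17+6 = 23
ES_Analysis = max(EF_Instrument calibration=17, EF_Pilot data=20, EF_Data collection=24, EF_Data cleaning=23) = 24; EF_Analysis = 24+12 = 36
Expected project duration μ = 36 weeks. Critical path: Recruitment → Data collection → Analysis.

Variances on critical path: σ²_Recruitment=0.444, σ²_Data collection=0.111, σ²_Analysis=7.111.
Largest is σ²_Analysis = 7.111.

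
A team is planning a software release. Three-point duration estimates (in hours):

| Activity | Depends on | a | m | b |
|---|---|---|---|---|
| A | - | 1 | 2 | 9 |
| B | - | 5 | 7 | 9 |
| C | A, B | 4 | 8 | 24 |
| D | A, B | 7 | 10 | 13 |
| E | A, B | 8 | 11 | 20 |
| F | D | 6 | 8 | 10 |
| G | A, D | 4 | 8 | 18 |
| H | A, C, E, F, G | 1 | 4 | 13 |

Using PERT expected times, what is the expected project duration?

te_A = (1 + 4·2 + 9)/6 = 18/6 = 3
te_B = (5 + 4·7 + 9)/6 = 42/6 = 7
te_C = (4 + 4·8 + 24)/6 = 60/6 = 10
te_D = (7 + 4·10 + 13)/6 = 60/6 = 10
te_E = (8 + 4·11 + 20)/6 = 72/6 = 12
te_F = (6 + 4·8 + 10)/6 = 48/6 = 8
te_G = (4 + 4·8 + 18)/6 = 54/6 = 9
te_H = (1 + 4·4 + 13)/6 = 30/6 = 5

Forward pass:
ES_A = 0; EF_A = 3
ES_B = 0; EF_B = 7
ES_C = max(EF_A=3, EF_B=7) = 7; EF_C = 7+10 = 17
ES_D = max(EF_A=3, EF_B=7) = 7; EF_D = 7+10 = 17
ES_E = max(EF_A=3, EF_B=7) = 7; EF_E = 7+12 = 19
ES_F = 17; EF_F = 17+8 = 25
ES_G = max(EF_A=3, EF_D=17) = 17; EF_G = 17+9 = 26
ES_H = max(EF_A=3, EF_C=17, EF_E=19, EF_F=25, EF_G=26) = 26; EF_H = 26+5 = 31
Expected project duration μ = 31 hours. Critical path: B → D → G → H.

31 hours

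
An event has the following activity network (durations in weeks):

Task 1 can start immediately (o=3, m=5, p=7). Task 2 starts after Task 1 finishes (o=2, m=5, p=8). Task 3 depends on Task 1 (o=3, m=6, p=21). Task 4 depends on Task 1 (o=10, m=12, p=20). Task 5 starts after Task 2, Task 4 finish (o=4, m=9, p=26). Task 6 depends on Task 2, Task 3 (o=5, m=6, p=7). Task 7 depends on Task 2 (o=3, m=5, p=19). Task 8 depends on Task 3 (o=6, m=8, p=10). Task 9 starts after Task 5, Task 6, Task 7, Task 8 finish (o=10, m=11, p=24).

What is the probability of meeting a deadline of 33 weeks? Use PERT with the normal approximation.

0.028

te_Task 1 = (3 + 4·5 + 7)/6 = 30/6 = 5; σ²_Task 1 = ((7−3)/6)² = 0.444
te_Task 2 = (2 + 4·5 + 8)/6 = 30/6 = 5; σ²_Task 2 = ((8−2)/6)² = 1.000
te_Task 3 = (3 + 4·6 + 21)/6 = 48/6 = 8; σ²_Task 3 = ((21−3)/6)² = 9.000
te_Task 4 = (10 + 4·12 + 20)/6 = 78/6 = 13; σ²_Task 4 = ((20−10)/6)² = 2.778
te_Task 5 = (4 + 4·9 + 26)/6 = 66/6 = 11; σ²_Task 5 = ((26−4)/6)² = 13.444
te_Task 6 = (5 + 4·6 + 7)/6 = 36/6 = 6; σ²_Task 6 = ((7−5)/6)² = 0.111
te_Task 7 = (3 + 4·5 + 19)/6 = 42/6 = 7; σ²_Task 7 = ((19−3)/6)² = 7.111
te_Task 8 = (6 + 4·8 + 10)/6 = 48/6 = 8; σ²_Task 8 = ((10−6)/6)² = 0.444
te_Task 9 = (10 + 4·11 + 24)/6 = 78/6 = 13; σ²_Task 9 = ((24−10)/6)² = 5.444

Forward pass:
ES_Task 1 = 0; EF_Task 1 = 5
ES_Task 2 = 5; EF_Task 2 = 5+5 = 10
ES_Task 3 = 5; EF_Task 3 = 5+8 = 13
ES_Task 4 = 5; EF_Task 4 = 5+13 = 18
ES_Task 5 = max(EF_Task 2=10, EF_Task 4=18) = 18; EF_Task 5 = 18+11 = 29
ES_Task 6 = max(EF_Task 2=10, EF_Task 3=13) = 13; EF_Task 6 = 13+6 = 19
ES_Task 7 = 10; EF_Task 7 = 10+7 = 17
ES_Task 8 = 13; EF_Task 8 = 13+8 = 21
ES_Task 9 = max(EF_Task 5=29, EF_Task 6=19, EF_Task 7=17, EF_Task 8=21) = 29; EF_Task 9 = 29+13 = 42
Expected project duration μ = 42 weeks. Critical path: Task 1 → Task 4 → Task 5 → Task 9.

Variance along critical path = 0.444 + 2.778 + 13.444 + 5.444 = 22.111; σ = √22.111 = 4.702 weeks.
Z = (33 − 42) / 4.702 = -1.914
P(T ≤ 33) = Φ(-1.914) ≈ 0.028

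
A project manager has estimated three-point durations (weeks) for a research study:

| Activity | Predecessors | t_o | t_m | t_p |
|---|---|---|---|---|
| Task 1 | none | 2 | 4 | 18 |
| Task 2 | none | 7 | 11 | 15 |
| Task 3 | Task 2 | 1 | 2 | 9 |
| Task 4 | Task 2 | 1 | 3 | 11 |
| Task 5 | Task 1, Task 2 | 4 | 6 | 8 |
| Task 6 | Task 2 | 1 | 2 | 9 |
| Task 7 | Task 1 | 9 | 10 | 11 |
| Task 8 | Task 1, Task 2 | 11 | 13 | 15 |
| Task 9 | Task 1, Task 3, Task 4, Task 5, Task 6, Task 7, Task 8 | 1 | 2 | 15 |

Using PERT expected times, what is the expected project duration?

te_Task 1 = (2 + 4·4 + 18)/6 = 36/6 = 6
te_Task 2 = (7 + 4·11 + 15)/6 = 66/6 = 11
te_Task 3 = (1 + 4·2 + 9)/6 = 18/6 = 3
te_Task 4 = (1 + 4·3 + 11)/6 = 24/6 = 4
te_Task 5 = (4 + 4·6 + 8)/6 = 36/6 = 6
te_Task 6 = (1 + 4·2 + 9)/6 = 18/6 = 3
te_Task 7 = (9 + 4·10 + 11)/6 = 60/6 = 10
te_Task 8 = (11 + 4·13 + 15)/6 = 78/6 = 13
te_Task 9 = (1 + 4·2 + 15)/6 = 24/6 = 4

Forward pass:
ES_Task 1 = 0; EF_Task 1 = 6
ES_Task 2 = 0; EF_Task 2 = 11
ES_Task 3 = 11; EF_Task 3 = 11+3 = 14
ES_Task 4 = 11; EF_Task 4 = 11+4 = 15
ES_Task 5 = max(EF_Task 1=6, EF_Task 2=11) = 11; EF_Task 5 = 11+6 = 17
ES_Task 6 = 11; EF_Task 6 = 11+3 = 14
ES_Task 7 = 6; EF_Task 7 = 6+10 = 16
ES_Task 8 = max(EF_Task 1=6, EF_Task 2=11) = 11; EF_Task 8 = 11+13 = 24
ES_Task 9 = max(EF_Task 1=6, EF_Task 3=14, EF_Task 4=15, EF_Task 5=17, EF_Task 6=14, EF_Task 7=16, EF_Task 8=24) = 24; EF_Task 9 = 24+4 = 28
Expected project duration μ = 28 weeks. Critical path: Task 2 → Task 8 → Task 9.

28 weeks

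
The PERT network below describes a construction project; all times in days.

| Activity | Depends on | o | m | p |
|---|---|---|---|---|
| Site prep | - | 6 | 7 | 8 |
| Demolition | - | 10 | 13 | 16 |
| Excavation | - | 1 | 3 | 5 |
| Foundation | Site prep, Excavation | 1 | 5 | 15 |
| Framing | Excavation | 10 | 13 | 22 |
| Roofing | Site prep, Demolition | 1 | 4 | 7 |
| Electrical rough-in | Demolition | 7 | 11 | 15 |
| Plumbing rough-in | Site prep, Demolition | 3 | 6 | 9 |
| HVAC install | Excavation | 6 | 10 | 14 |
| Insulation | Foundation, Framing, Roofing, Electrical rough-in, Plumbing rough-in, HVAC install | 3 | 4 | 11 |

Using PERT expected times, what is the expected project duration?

29 days

te_Site prep = (6 + 4·7 + 8)/6 = 42/6 = 7
te_Demolition = (10 + 4·13 + 16)/6 = 78/6 = 13
te_Excavation = (1 + 4·3 + 5)/6 = 18/6 = 3
te_Foundation = (1 + 4·5 + 15)/6 = 36/6 = 6
te_Framing = (10 + 4·13 + 22)/6 = 84/6 = 14
te_Roofing = (1 + 4·4 + 7)/6 = 24/6 = 4
te_Electrical rough-in = (7 + 4·11 + 15)/6 = 66/6 = 11
te_Plumbing rough-in = (3 + 4·6 + 9)/6 = 36/6 = 6
te_HVAC install = (6 + 4·10 + 14)/6 = 60/6 = 10
te_Insulation = (3 + 4·4 + 11)/6 = 30/6 = 5

Forward pass:
ES_Site prep = 0; EF_Site prep = 7
ES_Demolition = 0; EF_Demolition = 13
ES_Excavation = 0; EF_Excavation = 3
ES_Foundation = max(EF_Site prep=7, EF_Excavation=3) = 7; EF_Foundation = 7+6 = 13
ES_Framing = 3; EF_Framing = 3+14 = 17
ES_Roofing = max(EF_Site prep=7, EF_Demolition=13) = 13; EF_Roofing = 13+4 = 17
ES_Electrical rough-in = 13; EF_Electrical rough-in = 13+11 = 24
ES_Plumbing rough-in = max(EF_Site prep=7, EF_Demolition=13) = 13; EF_Plumbing rough-in = 13+6 = 19
ES_HVAC install = 3; EF_HVAC install = 3+10 = 13
ES_Insulation = max(EF_Foundation=13, EF_Framing=17, EF_Roofing=17, EF_Electrical rough-in=24, EF_Plumbing rough-in=19, EF_HVAC install=13) = 24; EF_Insulation = 24+5 = 29
Expected project duration μ = 29 days. Critical path: Demolition → Electrical rough-in → Insulation.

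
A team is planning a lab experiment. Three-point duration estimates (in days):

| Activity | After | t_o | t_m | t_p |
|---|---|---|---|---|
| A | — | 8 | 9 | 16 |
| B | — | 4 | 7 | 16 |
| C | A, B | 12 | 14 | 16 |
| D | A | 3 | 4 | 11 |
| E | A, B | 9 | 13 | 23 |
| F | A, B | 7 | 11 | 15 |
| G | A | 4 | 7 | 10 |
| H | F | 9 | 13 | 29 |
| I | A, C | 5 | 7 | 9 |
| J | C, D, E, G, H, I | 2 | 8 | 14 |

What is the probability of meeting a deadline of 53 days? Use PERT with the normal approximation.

te_A = (8 + 4·9 + 16)/6 = 60/6 = 10; σ²_A = ((16−8)/6)² = 1.778
te_B = (4 + 4·7 + 16)/6 = 48/6 = 8; σ²_B = ((16−4)/6)² = 4.000
te_C = (12 + 4·14 + 16)/6 = 84/6 = 14; σ²_C = ((16−12)/6)² = 0.444
te_D = (3 + 4·4 + 11)/6 = 30/6 = 5; σ²_D = ((11−3)/6)² = 1.778
te_E = (9 + 4·13 + 23)/6 = 84/6 = 14; σ²_E = ((23−9)/6)² = 5.444
te_F = (7 + 4·11 + 15)/6 = 66/6 = 11; σ²_F = ((15−7)/6)² = 1.778
te_G = (4 + 4·7 + 10)/6 = 42/6 = 7; σ²_G = ((10−4)/6)² = 1.000
te_H = (9 + 4·13 + 29)/6 = 90/6 = 15; σ²_H = ((29−9)/6)² = 11.111
te_I = (5 + 4·7 + 9)/6 = 42/6 = 7; σ²_I = ((9−5)/6)² = 0.444
te_J = (2 + 4·8 + 14)/6 = 48/6 = 8; σ²_J = ((14−2)/6)² = 4.000

Forward pass:
ES_A = 0; EF_A = 10
ES_B = 0; EF_B = 8
ES_C = max(EF_A=10, EF_B=8) = 10; EF_C = 10+14 = 24
ES_D = 10; EF_D = 10+5 = 15
ES_E = max(EF_A=10, EF_B=8) = 10; EF_E = 10+14 = 24
ES_F = max(EF_A=10, EF_B=8) = 10; EF_F = 10+11 = 21
ES_G = 10; EF_G = 10+7 = 17
ES_H = 21; EF_H = 21+15 = 36
ES_I = max(EF_A=10, EF_C=24) = 24; EF_I = 24+7 = 31
ES_J = max(EF_C=24, EF_D=15, EF_E=24, EF_G=17, EF_H=36, EF_I=31) = 36; EF_J = 36+8 = 44
Expected project duration μ = 44 days. Critical path: A → F → H → J.

Variance along critical path = 1.778 + 1.778 + 11.111 + 4.000 = 18.667; σ = √18.667 = 4.320 days.
Z = (53 − 44) / 4.320 = 2.083
P(T ≤ 53) = Φ(2.083) ≈ 0.981

0.981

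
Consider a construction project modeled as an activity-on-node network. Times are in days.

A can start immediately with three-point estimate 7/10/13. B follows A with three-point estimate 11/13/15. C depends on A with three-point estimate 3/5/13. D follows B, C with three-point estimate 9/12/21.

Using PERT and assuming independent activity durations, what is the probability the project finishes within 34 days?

0.196

te_A = (7 + 4·10 + 13)/6 = 60/6 = 10; σ²_A = ((13−7)/6)² = 1.000
te_B = (11 + 4·13 + 15)/6 = 78/6 = 13; σ²_B = ((15−11)/6)² = 0.444
te_C = (3 + 4·5 + 13)/6 = 36/6 = 6; σ²_C = ((13−3)/6)² = 2.778
te_D = (9 + 4·12 + 21)/6 = 78/6 = 13; σ²_D = ((21−9)/6)² = 4.000

Forward pass:
ES_A = 0; EF_A = 10
ES_B = 10; EF_B = 10+13 = 23
ES_C = 10; EF_C = 10+6 = 16
ES_D = max(EF_B=23, EF_C=16) = 23; EF_D = 23+13 = 36
Expected project duration μ = 36 days. Critical path: A → B → D.

Variance along critical path = 1.000 + 0.444 + 4.000 = 5.444; σ = √5.444 = 2.333 days.
Z = (34 − 36) / 2.333 = -0.857
P(T ≤ 34) = Φ(-0.857) ≈ 0.196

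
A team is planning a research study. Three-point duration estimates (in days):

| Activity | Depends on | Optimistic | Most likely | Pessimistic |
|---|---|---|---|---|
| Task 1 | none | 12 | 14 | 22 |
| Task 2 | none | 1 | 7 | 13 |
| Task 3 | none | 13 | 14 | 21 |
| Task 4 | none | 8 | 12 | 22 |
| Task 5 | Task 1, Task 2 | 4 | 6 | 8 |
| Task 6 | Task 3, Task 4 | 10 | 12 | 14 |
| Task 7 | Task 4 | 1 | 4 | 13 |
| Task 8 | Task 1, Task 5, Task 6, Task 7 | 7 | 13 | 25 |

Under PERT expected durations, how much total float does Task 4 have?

te_Task 1 = (12 + 4·14 + 22)/6 = 90/6 = 15
te_Task 2 = (1 + 4·7 + 13)/6 = 42/6 = 7
te_Task 3 = (13 + 4·14 + 21)/6 = 90/6 = 15
te_Task 4 = (8 + 4·12 + 22)/6 = 78/6 = 13
te_Task 5 = (4 + 4·6 + 8)/6 = 36/6 = 6
te_Task 6 = (10 + 4·12 + 14)/6 = 72/6 = 12
te_Task 7 = (1 + 4·4 + 13)/6 = 30/6 = 5
te_Task 8 = (7 + 4·13 + 25)/6 = 84/6 = 14

Forward pass:
ES_Task 1 = 0; EF_Task 1 = 15
ES_Task 2 = 0; EF_Task 2 = 7
ES_Task 3 = 0; EF_Task 3 = 15
ES_Task 4 = 0; EF_Task 4 = 13
ES_Task 5 = max(EF_Task 1=15, EF_Task 2=7) = 15; EF_Task 5 = 15+6 = 21
ES_Task 6 = max(EF_Task 3=15, EF_Task 4=13) = 15; EF_Task 6 = 15+12 = 27
ES_Task 7 = 13; EF_Task 7 = 13+5 = 18
ES_Task 8 = max(EF_Task 1=15, EF_Task 5=21, EF_Task 6=27, EF_Task 7=18) = 27; EF_Task 8 = 27+14 = 41
Expected project duration μ = 41 days. Critical path: Task 3 → Task 6 → Task 8.

Backward pass:
LF_Task 8 = 41; LS_Task 8 = 41−14 = 27
LF_Task 7 = LS_Task 8 = 27; LS_Task 7 = 27−5 = 22
LF_Task 6 = LS_Task 8 = 27; LS_Task 6 = 27−12 = 15
LF_Task 5 = LS_Task 8 = 27; LS_Task 5 = 27−6 = 21
LF_Task 4 = min(LS_Task 6=15, LS_Task 7=22) = 15; LS_Task 4 = 15−13 = 2
LF_Task 3 = LS_Task 6 = 15; LS_Task 3 = 15−15 = 0
LF_Task 2 = LS_Task 5 = 21; LS_Task 2 = 21−7 = 14
LF_Task 1 = min(LS_Task 5=21, LS_Task 8=27) = 21; LS_Task 1 = 21−15 = 6
Slack_Task 4 = LS_Task 4 − ES_Task 4 = 2 − 0 = 2

2 days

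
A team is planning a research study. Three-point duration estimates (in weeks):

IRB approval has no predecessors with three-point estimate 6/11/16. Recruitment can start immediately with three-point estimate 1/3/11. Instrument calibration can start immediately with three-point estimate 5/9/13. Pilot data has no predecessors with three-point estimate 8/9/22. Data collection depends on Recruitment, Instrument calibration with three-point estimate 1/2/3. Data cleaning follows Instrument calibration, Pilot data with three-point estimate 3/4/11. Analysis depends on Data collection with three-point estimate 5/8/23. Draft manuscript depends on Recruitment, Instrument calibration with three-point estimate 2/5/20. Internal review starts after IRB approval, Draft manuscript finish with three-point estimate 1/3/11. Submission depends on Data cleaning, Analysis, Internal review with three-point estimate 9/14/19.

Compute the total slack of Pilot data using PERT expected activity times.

te_IRB approval = (6 + 4·11 + 16)/6 = 66/6 = 11
te_Recruitment = (1 + 4·3 + 11)/6 = 24/6 = 4
te_Instrument calibration = (5 + 4·9 + 13)/6 = 54/6 = 9
te_Pilot data = (8 + 4·9 + 22)/6 = 66/6 = 11
te_Data collection = (1 + 4·2 + 3)/6 = 12/6 = 2
te_Data cleaning = (3 + 4·4 + 11)/6 = 30/6 = 5
te_Analysis = (5 + 4·8 + 23)/6 = 60/6 = 10
te_Draft manuscript = (2 + 4·5 + 20)/6 = 42/6 = 7
te_Internal review = (1 + 4·3 + 11)/6 = 24/6 = 4
te_Submission = (9 + 4·14 + 19)/6 = 84/6 = 14

Forward pass:
ES_IRB approval = 0; EF_IRB approval = 11
ES_Recruitment = 0; EF_Recruitment = 4
ES_Instrument calibration = 0; EF_Instrument calibration = 9
ES_Pilot data = 0; EF_Pilot data = 11
ES_Data collection = max(EF_Recruitment=4, EF_Instrument calibration=9) = 9; EF_Data collection = 9+2 = 11
ES_Data cleaning = max(EF_Instrument calibration=9, EF_Pilot data=11) = 11; EF_Data cleaning = 11+5 = 16
ES_Analysis = 11; EF_Analysis = 11+10 = 21
ES_Draft manuscript = max(EF_Recruitment=4, EF_Instrument calibration=9) = 9; EF_Draft manuscript = 9+7 = 16
ES_Internal review = max(EF_IRB approval=11, EF_Draft manuscript=16) = 16; EF_Internal review = 16+4 = 20
ES_Submission = max(EF_Data cleaning=16, EF_Analysis=21, EF_Internal review=20) = 21; EF_Submission = 21+14 = 35
Expected project duration μ = 35 weeks. Critical path: Instrument calibration → Data collection → Analysis → Submission.

Backward pass:
LF_Submission = 35; LS_Submission = 35−14 = 21
LF_Internal review = LS_Submission = 21; LS_Internal review = 21−4 = 17
LF_Draft manuscript = LS_Internal review = 17; LS_Draft manuscript = 17−7 = 10
LF_Analysis = LS_Submission = 21; LS_Analysis = 21−10 = 11
LF_Data cleaning = LS_Submission = 21; LS_Data cleaning = 21−5 = 16
LF_Data collection = LS_Analysis = 11; LS_Data collection = 11−2 = 9
LF_Pilot data = LS_Data cleaning = 16; LS_Pilot data = 16−11 = 5
LF_Instrument calibration = min(LS_Data collection=9, LS_Data cleaning=16, LS_Draft manuscript=10) = 9; LS_Instrument calibration = 9−9 = 0
LF_Recruitment = min(LS_Data collection=9, LS_Draft manuscript=10) = 9; LS_Recruitment = 9−4 = 5
LF_IRB approval = LS_Internal review = 17; LS_IRB approval = 17−11 = 6
Slack_Pilot data = LS_Pilot data − ES_Pilot data = 5 − 0 = 5

5 weeks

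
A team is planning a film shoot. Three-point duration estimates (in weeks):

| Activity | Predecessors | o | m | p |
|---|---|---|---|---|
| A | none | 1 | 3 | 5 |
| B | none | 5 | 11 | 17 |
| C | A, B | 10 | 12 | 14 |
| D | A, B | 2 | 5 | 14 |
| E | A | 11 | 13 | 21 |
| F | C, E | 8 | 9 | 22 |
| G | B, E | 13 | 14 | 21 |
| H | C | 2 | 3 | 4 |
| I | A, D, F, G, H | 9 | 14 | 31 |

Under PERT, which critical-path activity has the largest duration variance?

te_A = (1 + 4·3 + 5)/6 = 18/6 = 3; σ²_A = ((5−1)/6)² = 0.444
te_B = (5 + 4·11 + 17)/6 = 66/6 = 11; σ²_B = ((17−5)/6)² = 4.000
te_C = (10 + 4·12 + 14)/6 = 72/6 = 12; σ²_C = ((14−10)/6)² = 0.444
te_D = (2 + 4·5 + 14)/6 = 36/6 = 6; σ²_D = ((14−2)/6)² = 4.000
te_E = (11 + 4·13 + 21)/6 = 84/6 = 14; σ²_E = ((21−11)/6)² = 2.778
te_F = (8 + 4·9 + 22)/6 = 66/6 = 11; σ²_F = ((22−8)/6)² = 5.444
te_G = (13 + 4·14 + 21)/6 = 90/6 = 15; σ²_G = ((21−13)/6)² = 1.778
te_H = (2 + 4·3 + 4)/6 = 18/6 = 3; σ²_H = ((4−2)/6)² = 0.111
te_I = (9 + 4·14 + 31)/6 = 96/6 = 16; σ²_I = ((31−9)/6)² = 13.444

Forward pass:
ES_A = 0; EF_A = 3
ES_B = 0; EF_B = 11
ES_C = max(EF_A=3, EF_B=11) = 11; EF_C = 11+12 = 23
ES_D = max(EF_A=3, EF_B=11) = 11; EF_D = 11+6 = 17
ES_E = 3; EF_E = 3+14 = 17
ES_F = max(EF_C=23, EF_E=17) = 23; EF_F = 23+11 = 34
ES_G = max(EF_B=11, EF_E=17) = 17; EF_G = 17+15 = 32
ES_H = 23; EF_H = 23+3 = 26
ES_I = max(EF_A=3, EF_D=17, EF_F=34, EF_G=32, EF_H=26) = 34; EF_I = 34+16 = 50
Expected project duration μ = 50 weeks. Critical path: B → C → F → I.

Variances on critical path: σ²_B=4.000, σ²_C=0.444, σ²_F=5.444, σ²_I=13.444.
Largest is σ²_I = 13.444.

I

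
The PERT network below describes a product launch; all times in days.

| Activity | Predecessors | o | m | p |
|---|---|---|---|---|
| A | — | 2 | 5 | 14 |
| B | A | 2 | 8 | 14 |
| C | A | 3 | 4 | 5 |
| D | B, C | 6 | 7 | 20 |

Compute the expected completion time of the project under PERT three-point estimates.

te_A = (2 + 4·5 + 14)/6 = 36/6 = 6
te_B = (2 + 4·8 + 14)/6 = 48/6 = 8
te_C = (3 + 4·4 + 5)/6 = 24/6 = 4
te_D = (6 + 4·7 + 20)/6 = 54/6 = 9

Forward pass:
ES_A = 0; EF_A = 6
ES_B = 6; EF_B = 6+8 = 14
ES_C = 6; EF_C = 6+4 = 10
ES_D = max(EF_B=14, EF_C=10) = 14; EF_D = 14+9 = 23
Expected project duration μ = 23 days. Critical path: A → B → D.

23 days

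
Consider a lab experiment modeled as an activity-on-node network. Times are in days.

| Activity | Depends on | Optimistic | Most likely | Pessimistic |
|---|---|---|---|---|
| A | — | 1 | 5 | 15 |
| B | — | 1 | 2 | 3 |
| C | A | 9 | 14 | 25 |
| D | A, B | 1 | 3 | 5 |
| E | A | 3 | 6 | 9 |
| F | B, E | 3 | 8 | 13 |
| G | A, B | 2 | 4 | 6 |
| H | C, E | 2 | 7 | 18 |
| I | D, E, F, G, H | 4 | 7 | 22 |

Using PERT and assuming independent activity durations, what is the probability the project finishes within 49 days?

0.980

te_A = (1 + 4·5 + 15)/6 = 36/6 = 6; σ²_A = ((15−1)/6)² = 5.444
te_B = (1 + 4·2 + 3)/6 = 12/6 = 2; σ²_B = ((3−1)/6)² = 0.111
te_C = (9 + 4·14 + 25)/6 = 90/6 = 15; σ²_C = ((25−9)/6)² = 7.111
te_D = (1 + 4·3 + 5)/6 = 18/6 = 3; σ²_D = ((5−1)/6)² = 0.444
te_E = (3 + 4·6 + 9)/6 = 36/6 = 6; σ²_E = ((9−3)/6)² = 1.000
te_F = (3 + 4·8 + 13)/6 = 48/6 = 8; σ²_F = ((13−3)/6)² = 2.778
te_G = (2 + 4·4 + 6)/6 = 24/6 = 4; σ²_G = ((6−2)/6)² = 0.444
te_H = (2 + 4·7 + 18)/6 = 48/6 = 8; σ²_H = ((18−2)/6)² = 7.111
te_I = (4 + 4·7 + 22)/6 = 54/6 = 9; σ²_I = ((22−4)/6)² = 9.000

Forward pass:
ES_A = 0; EF_A = 6
ES_B = 0; EF_B = 2
ES_C = 6; EF_C = 6+15 = 21
ES_D = max(EF_A=6, EF_B=2) = 6; EF_D = 6+3 = 9
ES_E = 6; EF_E = 6+6 = 12
ES_F = max(EF_B=2, EF_E=12) = 12; EF_F = 12+8 = 20
ES_G = max(EF_A=6, EF_B=2) = 6; EF_G = 6+4 = 10
ES_H = max(EF_C=21, EF_E=12) = 21; EF_H = 21+8 = 29
ES_I = max(EF_D=9, EF_E=12, EF_F=20, EF_G=10, EF_H=29) = 29; EF_I = 29+9 = 38
Expected project duration μ = 38 days. Critical path: A → C → H → I.

Variance along critical path = 5.444 + 7.111 + 7.111 + 9.000 = 28.667; σ = √28.667 = 5.354 days.
Z = (49 − 38) / 5.354 = 2.054
P(T ≤ 49) = Φ(2.054) ≈ 0.980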